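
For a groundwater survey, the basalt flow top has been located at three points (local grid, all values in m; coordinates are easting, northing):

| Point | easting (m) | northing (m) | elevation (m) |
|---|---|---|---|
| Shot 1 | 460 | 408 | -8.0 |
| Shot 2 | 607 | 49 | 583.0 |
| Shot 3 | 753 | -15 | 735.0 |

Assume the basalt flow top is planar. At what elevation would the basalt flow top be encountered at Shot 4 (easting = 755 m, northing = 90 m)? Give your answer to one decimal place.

Two edge vectors: Shot 1→Shot 2 = (147, -359, 591), Shot 1→Shot 3 = (293, -423, 743).
Normal n = (Shot 1→Shot 2) × (Shot 1→Shot 3) = (-16744, 63942, 43006).
So ∂z/∂easting = −n_x/n_z = 0.38934 and ∂z/∂northing = −n_y/n_z = −1.48682.
Intercept c from Shot 1: -8 − 179.10 + 606.62 = 419.52.
At (755, 90): z = 294.0 − 133.8 + 419.52 = 579.7 m.

579.7 m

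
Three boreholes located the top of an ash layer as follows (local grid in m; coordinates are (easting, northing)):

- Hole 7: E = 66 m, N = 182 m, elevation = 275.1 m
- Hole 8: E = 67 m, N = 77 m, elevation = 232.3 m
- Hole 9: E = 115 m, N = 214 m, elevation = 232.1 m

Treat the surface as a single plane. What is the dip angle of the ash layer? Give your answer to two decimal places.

50.29°

Two edge vectors: Hole 7→Hole 8 = (1, -105, -42.8), Hole 7→Hole 9 = (49, 32, -43).
Normal n = (Hole 7→Hole 8) × (Hole 7→Hole 9) = (5884.6, -2054.2, 5177).
So ∂z/∂E = −n_x/n_z = −1.13668 and ∂z/∂N = −n_y/n_z = 0.39679.
Gradient magnitude |∇z| = √(a² + b²) = √(1.29204 + 0.15745) = 1.20395.
True dip = arctan(1.20395) = 50.29°, dipping toward ESE (azimuth ≈ 109°).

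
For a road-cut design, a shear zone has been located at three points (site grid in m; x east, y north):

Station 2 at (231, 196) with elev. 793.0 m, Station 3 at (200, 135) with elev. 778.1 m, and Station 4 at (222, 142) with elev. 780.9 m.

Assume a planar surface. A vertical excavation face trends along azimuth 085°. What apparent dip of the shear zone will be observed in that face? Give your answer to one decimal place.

4.4°

Two edge vectors: Station 2→Station 3 = (-31, -61, -14.9), Station 2→Station 4 = (-9, -54, -12.1).
Normal n = (Station 2→Station 3) × (Station 2→Station 4) = (-66.5, -241, 1125).
So ∂z/∂x = −n_x/n_z = 0.05911 and ∂z/∂y = −n_y/n_z = 0.21422.
Unit vector along 085° is (sin 85°, cos 85°) = (0.9962, 0.0872).
Slope in that direction = a·(0.9962) + b·(0.0872) = 0.07756.
Apparent dip = arctan|0.07756| = 4.4° (true dip is 12.5°, so apparent ≤ true as expected).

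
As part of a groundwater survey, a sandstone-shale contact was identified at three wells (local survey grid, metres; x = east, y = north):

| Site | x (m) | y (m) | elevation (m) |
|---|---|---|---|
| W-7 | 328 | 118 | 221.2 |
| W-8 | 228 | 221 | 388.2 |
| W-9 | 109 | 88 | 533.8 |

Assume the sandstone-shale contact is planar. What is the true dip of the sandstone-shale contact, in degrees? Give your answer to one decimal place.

55.8°

Two edge vectors: W-7→W-8 = (-100, 103, 167), W-7→W-9 = (-219, -30, 312.6).
Normal n = (W-7→W-8) × (W-7→W-9) = (37207.8, -5313, 25557).
So ∂z/∂x = −n_x/n_z = −1.45588 and ∂z/∂y = −n_y/n_z = 0.20789.
Gradient magnitude |∇z| = √(a² + b²) = √(2.11957 + 0.04322) = 1.47064.
True dip = arctan(1.47064) = 55.8°, dipping toward E (azimuth ≈ 098°).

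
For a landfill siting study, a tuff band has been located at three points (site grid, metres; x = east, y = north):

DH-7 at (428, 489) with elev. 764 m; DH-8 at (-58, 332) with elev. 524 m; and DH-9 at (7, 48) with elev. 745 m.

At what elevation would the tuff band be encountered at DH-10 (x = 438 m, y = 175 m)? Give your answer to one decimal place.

Let the plane be z = a·x + b·y + c.
DH-8−DH-7: −486a − 157b = −240;  DH-9−DH-7: −421a − 441b = −19.
Solving gives a = 0.69391, b = −0.61935.
Then c = 764 − a·428 − b·489 = 769.87.
At (438, 175): z = 303.9 − 108.4 + 769.87 = 965.4 m.

965.4 m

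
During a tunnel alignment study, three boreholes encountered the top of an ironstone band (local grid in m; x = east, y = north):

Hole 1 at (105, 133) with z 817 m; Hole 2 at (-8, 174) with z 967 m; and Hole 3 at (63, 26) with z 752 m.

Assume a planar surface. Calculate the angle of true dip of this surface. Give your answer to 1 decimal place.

Let the plane be z = a·x + b·y + c.
Hole 2−Hole 1: −113a + 41b = 150;  Hole 3−Hole 1: −42a − 107b = −65.
Solving gives a = −0.96901, b = 0.98784.
Gradient magnitude |∇z| = √(a² + b²) = √(0.93899 + 0.97582) = 1.38377.
True dip = arctan(1.38377) = 54.1°, dipping toward SE (azimuth ≈ 136°).

54.1°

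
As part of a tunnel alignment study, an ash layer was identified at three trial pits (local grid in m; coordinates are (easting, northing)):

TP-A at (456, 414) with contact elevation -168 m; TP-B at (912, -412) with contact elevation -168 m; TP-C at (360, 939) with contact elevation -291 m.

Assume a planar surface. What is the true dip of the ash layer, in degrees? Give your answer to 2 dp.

Let the plane be z = a·E + b·N + c.
TP-B−TP-A: 456a − 826b = 0;  TP-C−TP-A: −96a + 525b = −123.
Solving gives a = −0.63458, b = −0.35032.
Gradient magnitude |∇z| = √(a² + b²) = √(0.40269 + 0.12273) = 0.72485.
True dip = arctan(0.72485) = 35.94°, dipping toward ENE (azimuth ≈ 061°).

35.94°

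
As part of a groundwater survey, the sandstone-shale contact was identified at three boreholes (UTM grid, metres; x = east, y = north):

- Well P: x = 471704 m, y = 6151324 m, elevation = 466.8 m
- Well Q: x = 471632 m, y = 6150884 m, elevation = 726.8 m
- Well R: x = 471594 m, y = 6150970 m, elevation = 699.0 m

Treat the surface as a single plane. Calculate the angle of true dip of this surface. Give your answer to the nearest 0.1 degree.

34.3°

Let the plane be z = a·x + b·y + c.
Well Q−Well P: −72a − 440b = 260;  Well R−Well P: −110a − 354b = 232.2.
Solving gives a = −0.44204, b = −0.51858.
Gradient magnitude |∇z| = √(a² + b²) = √(0.19540 + 0.26892) = 0.68141.
True dip = arctan(0.68141) = 34.3°, dipping toward NE (azimuth ≈ 040°).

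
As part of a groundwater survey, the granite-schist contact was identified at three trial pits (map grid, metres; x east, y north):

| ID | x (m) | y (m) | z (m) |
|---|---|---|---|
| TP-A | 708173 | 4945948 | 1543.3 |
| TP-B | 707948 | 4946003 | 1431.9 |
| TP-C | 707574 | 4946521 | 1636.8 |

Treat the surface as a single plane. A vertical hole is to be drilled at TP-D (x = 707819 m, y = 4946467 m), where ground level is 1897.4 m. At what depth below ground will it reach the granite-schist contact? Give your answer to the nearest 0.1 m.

133.9 m

Two edge vectors: TP-A→TP-B = (-225, 55, -111.4), TP-A→TP-C = (-599, 573, 93.5).
Normal n = (TP-A→TP-B) × (TP-A→TP-C) = (68974.7, 87766.1, -95980).
So ∂z/∂x = −n_x/n_z = 0.718636174 and ∂z/∂y = −n_y/n_z = 0.914420713.
Intercept c from TP-A: 1543.3 − 508918.74 − 4522677.29 = −5030052.73.
At (707819, 4946467): z_contact = 508664.34 + 4523151.88 − 5030052.73 = 1763.49 m.
Depth below ground = 1897.4 − 1763.49 = 133.9 m.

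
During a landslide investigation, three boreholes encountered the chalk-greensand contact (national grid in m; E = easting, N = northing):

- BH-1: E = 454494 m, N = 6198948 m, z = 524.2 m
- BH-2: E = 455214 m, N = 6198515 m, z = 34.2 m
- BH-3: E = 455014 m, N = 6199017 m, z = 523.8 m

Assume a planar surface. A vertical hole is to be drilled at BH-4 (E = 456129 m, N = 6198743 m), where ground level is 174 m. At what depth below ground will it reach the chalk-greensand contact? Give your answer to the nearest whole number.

Two edge vectors: BH-1→BH-2 = (720, -433, -490), BH-1→BH-3 = (520, 69, -0.4).
Normal n = (BH-1→BH-2) × (BH-1→BH-3) = (33983.2, -254512, 274840).
So ∂z/∂E = −n_x/n_z = −0.12364721 and ∂z/∂N = −n_y/n_z = 0.92603697.
Intercept c from BH-1: 524.2 + 56196.92 − 5740455.00 = −5683733.89.
At (456129, 6198743): z_contact = −56399.1 + 5740265.2 − 5683733.89 = 132.2 m.
Depth below ground = 174 − 132.2 = 42 m.

42 m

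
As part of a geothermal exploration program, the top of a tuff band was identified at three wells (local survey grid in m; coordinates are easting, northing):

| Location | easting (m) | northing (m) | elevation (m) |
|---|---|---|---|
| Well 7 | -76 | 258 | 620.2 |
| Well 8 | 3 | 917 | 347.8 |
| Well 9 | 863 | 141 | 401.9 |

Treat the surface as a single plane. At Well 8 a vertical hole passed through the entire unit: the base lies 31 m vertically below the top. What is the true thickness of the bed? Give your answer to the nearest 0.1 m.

28.0 m

Let the plane be z = a·easting + b·northing + c.
Well 8−Well 7: 79a + 659b = −272.4;  Well 9−Well 7: 939a − 117b = −218.3.
Solving gives a = −0.27981, b = −0.37981.
|∇z| = √(a²+b²) = 0.47175, so dip δ = arctan(0.47175) = 25.26°.
True thickness = vertical thickness × cos δ = 31 × cos 25.26° = 28.0 m.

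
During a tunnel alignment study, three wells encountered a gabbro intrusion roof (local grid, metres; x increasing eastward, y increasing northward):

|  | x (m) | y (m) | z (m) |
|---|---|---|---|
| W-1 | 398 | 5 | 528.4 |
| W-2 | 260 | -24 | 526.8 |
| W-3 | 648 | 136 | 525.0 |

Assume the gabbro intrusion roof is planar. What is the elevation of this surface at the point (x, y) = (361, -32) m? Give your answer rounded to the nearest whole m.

Two edge vectors: W-1→W-2 = (-138, -29, -1.6), W-1→W-3 = (250, 131, -3.4).
Normal n = (W-1→W-2) × (W-1→W-3) = (308.2, -869.2, -10828).
So ∂z/∂x = −n_x/n_z = 0.02846 and ∂z/∂y = −n_y/n_z = −0.08027.
Intercept c from W-1: 528.4 − 11.33 + 0.40 = 517.47.
At (361, -32): z = 10.3 + 2.6 + 517.47 = 530.3 m.

530 m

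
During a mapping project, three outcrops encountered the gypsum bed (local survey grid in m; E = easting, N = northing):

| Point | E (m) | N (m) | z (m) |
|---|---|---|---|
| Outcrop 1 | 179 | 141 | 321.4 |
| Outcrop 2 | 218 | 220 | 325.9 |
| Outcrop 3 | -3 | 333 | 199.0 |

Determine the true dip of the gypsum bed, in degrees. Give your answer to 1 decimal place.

27.2°

Two edge vectors: Outcrop 1→Outcrop 2 = (39, 79, 4.5), Outcrop 1→Outcrop 3 = (-182, 192, -122.4).
Normal n = (Outcrop 1→Outcrop 2) × (Outcrop 1→Outcrop 3) = (-10533.6, 3954.6, 21866).
So ∂z/∂E = −n_x/n_z = 0.48173 and ∂z/∂N = −n_y/n_z = −0.18086.
Gradient magnitude |∇z| = √(a² + b²) = √(0.23207 + 0.03271) = 0.51456.
True dip = arctan(0.51456) = 27.2°, dipping toward WNW (azimuth ≈ 291°).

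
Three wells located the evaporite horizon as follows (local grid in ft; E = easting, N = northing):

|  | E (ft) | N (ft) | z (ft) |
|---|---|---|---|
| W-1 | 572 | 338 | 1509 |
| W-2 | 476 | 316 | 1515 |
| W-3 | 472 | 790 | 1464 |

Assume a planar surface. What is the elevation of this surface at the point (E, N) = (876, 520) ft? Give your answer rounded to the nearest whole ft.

Two edge vectors: W-1→W-2 = (-96, -22, 6), W-1→W-3 = (-100, 452, -45).
Normal n = (W-1→W-2) × (W-1→W-3) = (-1722, -4920, -45592).
So ∂z/∂E = −n_x/n_z = −0.03777 and ∂z/∂N = −n_y/n_z = −0.10791.
Intercept c from W-1: 1509 + 21.60 + 36.47 = 1567.08.
At (876, 520): z = −33.1 − 56.1 + 1567.08 = 1477.9 ft.

1478 ft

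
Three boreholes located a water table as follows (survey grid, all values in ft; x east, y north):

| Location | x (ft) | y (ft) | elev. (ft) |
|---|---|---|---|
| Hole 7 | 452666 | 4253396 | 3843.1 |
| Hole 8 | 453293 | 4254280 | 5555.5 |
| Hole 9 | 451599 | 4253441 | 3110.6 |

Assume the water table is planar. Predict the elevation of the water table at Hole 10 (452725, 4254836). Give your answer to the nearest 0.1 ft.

5914.7 ft

Two edge vectors: Hole 7→Hole 8 = (627, 884, 1712.4), Hole 7→Hole 9 = (-1067, 45, -732.5).
Normal n = (Hole 7→Hole 8) × (Hole 7→Hole 9) = (-724588, -1367853.3, 971443).
So ∂z/∂x = −n_x/n_z = 0.745888333 and ∂z/∂y = −n_y/n_z = 1.408063366.
Intercept c from Hole 7: 3843.1 − 337638.29 − 5989051.09 = −6322846.27.
At (452725, 4254836): z = 337682.3 + 5991078.7 − 6322846.27 = 5914.7 ft.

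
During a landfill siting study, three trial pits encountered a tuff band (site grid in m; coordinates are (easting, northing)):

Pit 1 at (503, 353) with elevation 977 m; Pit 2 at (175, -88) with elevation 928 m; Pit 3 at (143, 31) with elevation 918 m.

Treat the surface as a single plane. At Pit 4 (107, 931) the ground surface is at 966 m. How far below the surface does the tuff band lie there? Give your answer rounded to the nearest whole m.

84 m

Let the plane be z = a·E + b·N + c.
Pit 2−Pit 1: −328a − 441b = −49;  Pit 3−Pit 1: −360a − 322b = −59.
Solving gives a = 0.19270, b = −0.03221.
Then c = 977 − a·503 − b·353 = 891.44.
At (107, 931): z_contact = 20.6 − 30.0 + 891.44 = 882.1 m.
Depth below ground = 966 − 882.1 = 84 m.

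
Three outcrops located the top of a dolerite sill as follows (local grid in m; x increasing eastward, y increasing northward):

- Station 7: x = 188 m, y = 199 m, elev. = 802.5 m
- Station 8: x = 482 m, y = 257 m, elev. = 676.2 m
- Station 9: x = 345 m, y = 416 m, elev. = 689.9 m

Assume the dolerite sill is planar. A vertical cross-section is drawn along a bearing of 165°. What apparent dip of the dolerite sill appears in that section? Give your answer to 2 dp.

7.73°

Two edge vectors: Station 7→Station 8 = (294, 58, -126.3), Station 7→Station 9 = (157, 217, -112.6).
Normal n = (Station 7→Station 8) × (Station 7→Station 9) = (20876.3, 13275.3, 54692).
So ∂z/∂x = −n_x/n_z = −0.38171 and ∂z/∂y = −n_y/n_z = −0.24273.
Unit vector along 165° is (sin 165°, cos 165°) = (0.2588, -0.9659).
Slope in that direction = a·(0.2588) + b·(-0.9659) = 0.13566.
Apparent dip = arctan|0.13566| = 7.73° (true dip is 24.3°, so apparent ≤ true as expected).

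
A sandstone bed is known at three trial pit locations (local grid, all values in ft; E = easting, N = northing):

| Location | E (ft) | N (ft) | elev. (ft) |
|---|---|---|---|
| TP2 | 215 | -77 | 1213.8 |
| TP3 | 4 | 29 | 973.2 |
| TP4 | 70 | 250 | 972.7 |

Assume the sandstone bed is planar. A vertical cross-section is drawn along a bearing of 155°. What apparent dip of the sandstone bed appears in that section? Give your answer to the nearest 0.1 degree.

34.6°

Let the plane be z = a·E + b·N + c.
TP3−TP2: −211a + 106b = −240.6;  TP4−TP2: −145a + 327b = −241.1.
Solving gives a = 0.99054, b = −0.29808.
Unit vector along 155° is (sin 155°, cos 155°) = (0.4226, -0.9063).
Slope in that direction = a·(0.4226) + b·(-0.9063) = 0.68877.
Apparent dip = arctan|0.68877| = 34.6° (true dip is 46.0°, so apparent ≤ true as expected).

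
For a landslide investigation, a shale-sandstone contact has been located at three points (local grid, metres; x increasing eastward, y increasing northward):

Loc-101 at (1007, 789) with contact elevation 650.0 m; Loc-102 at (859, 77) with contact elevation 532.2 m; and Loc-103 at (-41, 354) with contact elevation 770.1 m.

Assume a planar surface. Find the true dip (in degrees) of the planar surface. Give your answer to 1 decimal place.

Two edge vectors: Loc-101→Loc-102 = (-148, -712, -117.8), Loc-101→Loc-103 = (-1048, -435, 120.1).
Normal n = (Loc-101→Loc-102) × (Loc-101→Loc-103) = (-136754.2, 141229.2, -681796).
So ∂z/∂x = −n_x/n_z = −0.20058 and ∂z/∂y = −n_y/n_z = 0.20714.
Gradient magnitude |∇z| = √(a² + b²) = √(0.04023 + 0.04291) = 0.28834.
True dip = arctan(0.28834) = 16.1°, dipping toward SE (azimuth ≈ 136°).

16.1°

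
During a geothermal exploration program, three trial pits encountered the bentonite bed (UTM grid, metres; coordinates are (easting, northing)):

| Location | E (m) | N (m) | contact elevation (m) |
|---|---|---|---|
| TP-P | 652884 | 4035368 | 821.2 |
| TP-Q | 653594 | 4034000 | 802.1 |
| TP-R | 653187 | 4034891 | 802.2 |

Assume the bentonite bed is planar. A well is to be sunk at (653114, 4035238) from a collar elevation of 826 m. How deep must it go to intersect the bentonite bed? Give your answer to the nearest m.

Two edge vectors: TP-P→TP-Q = (710, -1368, -19.1), TP-P→TP-R = (303, -477, -19).
Normal n = (TP-P→TP-Q) × (TP-P→TP-R) = (16881.3, 7702.7, 75834).
So ∂z/∂E = −n_x/n_z = −0.22260859 and ∂z/∂N = −n_y/n_z = −0.10157317.
Intercept c from TP-P: 821.2 + 145337.59 + 409885.13 = 556043.92.
At (653114, 4035238): z_contact = −145388.8 − 409871.9 + 556043.92 = 783.2 m.
Depth below ground = 826 − 783.2 = 43 m.

43 m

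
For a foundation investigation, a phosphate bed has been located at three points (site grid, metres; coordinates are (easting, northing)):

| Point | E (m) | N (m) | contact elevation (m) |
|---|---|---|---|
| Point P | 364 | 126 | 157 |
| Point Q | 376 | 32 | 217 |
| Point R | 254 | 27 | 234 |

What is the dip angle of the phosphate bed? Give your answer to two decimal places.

33.52°

Two edge vectors: Point P→Point Q = (12, -94, 60), Point P→Point R = (-110, -99, 77).
Normal n = (Point P→Point Q) × (Point P→Point R) = (-1298, -7524, -11528).
So ∂z/∂E = −n_x/n_z = −0.11260 and ∂z/∂N = −n_y/n_z = −0.65267.
Gradient magnitude |∇z| = √(a² + b²) = √(0.01268 + 0.42598) = 0.66231.
True dip = arctan(0.66231) = 33.52°, dipping toward N (azimuth ≈ 010°).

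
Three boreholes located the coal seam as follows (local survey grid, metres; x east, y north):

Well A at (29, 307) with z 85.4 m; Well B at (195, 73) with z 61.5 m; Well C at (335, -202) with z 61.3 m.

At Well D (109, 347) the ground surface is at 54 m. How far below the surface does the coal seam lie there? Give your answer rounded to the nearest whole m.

Two edge vectors: Well A→Well B = (166, -234, -23.9), Well A→Well C = (306, -509, -24.1).
Normal n = (Well A→Well B) × (Well A→Well C) = (-6525.7, -3312.8, -12890).
So ∂z/∂x = −n_x/n_z = −0.50626 and ∂z/∂y = −n_y/n_z = −0.25701.
Intercept c from Well A: 85.4 + 14.68 + 78.90 = 178.98.
At (109, 347): z_contact = −55.2 − 89.2 + 178.98 = 34.6 m.
Depth below ground = 54 − 34.6 = 19 m.

19 m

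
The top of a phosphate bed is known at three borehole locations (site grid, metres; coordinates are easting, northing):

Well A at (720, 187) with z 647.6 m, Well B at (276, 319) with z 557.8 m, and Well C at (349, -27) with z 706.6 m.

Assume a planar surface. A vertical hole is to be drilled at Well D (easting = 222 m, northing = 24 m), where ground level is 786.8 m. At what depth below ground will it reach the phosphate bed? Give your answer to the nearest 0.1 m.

111.4 m

Let the plane be z = a·easting + b·northing + c.
Well B−Well A: −444a + 132b = −89.8;  Well C−Well A: −371a − 214b = 59.
Solving gives a = 0.07938, b = −0.41331.
Then c = 647.6 − a·720 − b·187 = 667.74.
At (222, 24): z_contact = 17.62 − 9.92 + 667.74 = 675.44 m.
Depth below ground = 786.8 − 675.44 = 111.4 m.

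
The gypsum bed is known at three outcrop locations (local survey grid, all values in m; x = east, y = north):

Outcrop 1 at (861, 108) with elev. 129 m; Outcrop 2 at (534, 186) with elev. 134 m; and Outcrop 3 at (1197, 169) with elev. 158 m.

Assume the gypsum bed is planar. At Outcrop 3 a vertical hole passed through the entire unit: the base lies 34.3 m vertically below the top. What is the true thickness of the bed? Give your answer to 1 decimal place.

Two edge vectors: Outcrop 1→Outcrop 2 = (-327, 78, 5), Outcrop 1→Outcrop 3 = (336, 61, 29).
Normal n = (Outcrop 1→Outcrop 2) × (Outcrop 1→Outcrop 3) = (1957, 11163, -46155).
So ∂z/∂x = −n_x/n_z = 0.04240 and ∂z/∂y = −n_y/n_z = 0.24186.
|∇z| = √(a²+b²) = 0.24555, so dip δ = arctan(0.24555) = 13.80°.
True thickness = vertical thickness × cos δ = 34.3 × cos 13.80° = 33.3 m.

33.3 m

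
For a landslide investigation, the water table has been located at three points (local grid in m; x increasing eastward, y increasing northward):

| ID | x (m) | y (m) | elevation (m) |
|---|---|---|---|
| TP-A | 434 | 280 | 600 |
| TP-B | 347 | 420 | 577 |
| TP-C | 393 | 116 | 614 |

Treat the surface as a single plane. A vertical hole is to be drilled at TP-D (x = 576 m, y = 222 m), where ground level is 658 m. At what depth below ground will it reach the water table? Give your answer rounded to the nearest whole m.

Let the plane be z = a·x + b·y + c.
TP-B−TP-A: −87a + 140b = −23;  TP-C−TP-A: −41a − 164b = 14.
Solving gives a = 0.09056, b = −0.10801.
Then c = 600 − a·434 − b·280 = 590.94.
At (576, 222): z_contact = 52.2 − 24.0 + 590.94 = 619.1 m.
Depth below ground = 658 − 619.1 = 39 m.

39 m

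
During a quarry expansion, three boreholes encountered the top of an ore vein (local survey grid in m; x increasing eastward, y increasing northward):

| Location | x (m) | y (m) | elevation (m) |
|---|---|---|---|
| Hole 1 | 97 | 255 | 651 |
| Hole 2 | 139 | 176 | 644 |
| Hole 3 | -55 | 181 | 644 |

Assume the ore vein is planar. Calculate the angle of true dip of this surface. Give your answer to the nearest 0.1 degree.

Let the plane be z = a·x + b·y + c.
Hole 2−Hole 1: 42a − 79b = −7;  Hole 3−Hole 1: −152a − 74b = −7.
Solving gives a = 0.00232, b = 0.08984.
Gradient magnitude |∇z| = √(a² + b²) = √(0.00001 + 0.00807) = 0.08987.
True dip = arctan(0.08987) = 5.1°, dipping toward S (azimuth ≈ 181°).

5.1°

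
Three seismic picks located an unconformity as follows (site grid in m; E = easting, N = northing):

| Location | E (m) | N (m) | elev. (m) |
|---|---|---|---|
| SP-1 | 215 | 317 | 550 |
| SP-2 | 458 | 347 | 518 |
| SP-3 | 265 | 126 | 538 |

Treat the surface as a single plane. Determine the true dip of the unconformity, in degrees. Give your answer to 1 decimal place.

Two edge vectors: SP-1→SP-2 = (243, 30, -32), SP-1→SP-3 = (50, -191, -12).
Normal n = (SP-1→SP-2) × (SP-1→SP-3) = (-6472, 1316, -47913).
So ∂z/∂E = −n_x/n_z = −0.13508 and ∂z/∂N = −n_y/n_z = 0.02747.
Gradient magnitude |∇z| = √(a² + b²) = √(0.01825 + 0.00075) = 0.13784.
True dip = arctan(0.13784) = 7.8°, dipping toward ESE (azimuth ≈ 101°).

7.8°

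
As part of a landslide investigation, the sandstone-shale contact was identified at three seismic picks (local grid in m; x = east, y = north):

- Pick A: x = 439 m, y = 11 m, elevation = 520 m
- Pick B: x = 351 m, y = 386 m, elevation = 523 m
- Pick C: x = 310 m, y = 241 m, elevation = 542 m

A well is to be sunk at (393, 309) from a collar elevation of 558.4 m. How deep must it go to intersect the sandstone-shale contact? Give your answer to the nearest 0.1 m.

42.4 m

Two edge vectors: Pick A→Pick B = (-88, 375, 3), Pick A→Pick C = (-129, 230, 22).
Normal n = (Pick A→Pick B) × (Pick A→Pick C) = (7560, 1549, 28135).
So ∂z/∂x = −n_x/n_z = −0.26870 and ∂z/∂y = −n_y/n_z = −0.05506.
Intercept c from Pick A: 520 + 117.96 + 0.61 = 638.57.
At (393, 309): z_contact = −105.60 − 17.01 + 638.57 = 515.95 m.
Depth below ground = 558.4 − 515.95 = 42.4 m.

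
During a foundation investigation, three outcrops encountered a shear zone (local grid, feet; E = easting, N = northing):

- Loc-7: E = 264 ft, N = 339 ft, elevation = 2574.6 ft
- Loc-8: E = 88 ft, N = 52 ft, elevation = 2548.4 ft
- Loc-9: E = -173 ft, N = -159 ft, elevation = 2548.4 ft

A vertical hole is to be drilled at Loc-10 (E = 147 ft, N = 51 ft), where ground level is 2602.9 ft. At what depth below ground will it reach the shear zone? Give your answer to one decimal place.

63.3 ft

Let the plane be z = a·E + b·N + c.
Loc-8−Loc-7: −176a − 287b = −26.2;  Loc-9−Loc-7: −437a − 498b = −26.2.
Solving gives a = −0.14636, b = 0.18104.
Then c = 2574.6 − a·264 − b·339 = 2551.87.
At (147, 51): z_contact = −21.52 + 9.23 + 2551.87 = 2539.58 ft.
Depth below ground = 2602.9 − 2539.58 = 63.3 ft.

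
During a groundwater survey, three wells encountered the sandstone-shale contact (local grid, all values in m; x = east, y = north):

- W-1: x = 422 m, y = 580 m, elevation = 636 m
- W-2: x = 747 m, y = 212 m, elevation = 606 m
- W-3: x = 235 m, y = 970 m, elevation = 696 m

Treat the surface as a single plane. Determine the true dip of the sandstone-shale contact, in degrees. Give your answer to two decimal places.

Let the plane be z = a·x + b·y + c.
W-2−W-1: 325a − 368b = −30;  W-3−W-1: −187a + 390b = 60.
Solving gives a = 0.17917, b = 0.23976.
Gradient magnitude |∇z| = √(a² + b²) = √(0.03210 + 0.05748) = 0.29931.
True dip = arctan(0.29931) = 16.66°, dipping toward SW (azimuth ≈ 217°).

16.66°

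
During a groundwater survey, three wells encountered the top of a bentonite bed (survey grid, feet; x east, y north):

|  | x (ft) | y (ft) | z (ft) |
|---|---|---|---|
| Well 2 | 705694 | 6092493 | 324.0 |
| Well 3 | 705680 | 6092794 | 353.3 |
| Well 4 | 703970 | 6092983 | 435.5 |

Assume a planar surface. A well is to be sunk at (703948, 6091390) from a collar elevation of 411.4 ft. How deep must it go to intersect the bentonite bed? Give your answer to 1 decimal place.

Let the plane be z = a·x + b·y + c.
Well 3−Well 2: −14a + 301b = 29.3;  Well 4−Well 2: −1724a + 490b = 111.5.
Solving gives a = −0.037504101, b = 0.095597816.
Then c = 324 − a·705694 − b·6092493 = −555638.61.
At (703948, 6091390): z_contact = −26400.94 + 582323.58 − 555638.61 = 284.04 ft.
Depth below ground = 411.4 − 284.04 = 127.4 ft.

127.4 ft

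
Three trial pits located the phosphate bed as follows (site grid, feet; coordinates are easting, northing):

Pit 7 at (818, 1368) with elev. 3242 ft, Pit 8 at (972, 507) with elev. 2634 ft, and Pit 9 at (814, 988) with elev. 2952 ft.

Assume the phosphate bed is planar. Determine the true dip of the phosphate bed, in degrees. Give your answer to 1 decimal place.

39.3°

Two edge vectors: Pit 7→Pit 8 = (154, -861, -608), Pit 7→Pit 9 = (-4, -380, -290).
Normal n = (Pit 7→Pit 8) × (Pit 7→Pit 9) = (18650, 47092, -61964).
So ∂z/∂easting = −n_x/n_z = 0.30098 and ∂z/∂northing = −n_y/n_z = 0.75999.
Gradient magnitude |∇z| = √(a² + b²) = √(0.09059 + 0.57758) = 0.81742.
True dip = arctan(0.81742) = 39.3°, dipping toward SSW (azimuth ≈ 202°).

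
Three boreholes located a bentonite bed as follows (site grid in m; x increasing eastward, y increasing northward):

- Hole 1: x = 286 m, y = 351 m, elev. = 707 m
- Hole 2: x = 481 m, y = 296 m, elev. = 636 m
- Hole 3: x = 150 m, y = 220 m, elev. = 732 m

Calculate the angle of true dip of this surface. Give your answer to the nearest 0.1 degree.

19.5°

Let the plane be z = a·x + b·y + c.
Hole 2−Hole 1: 195a − 55b = −71;  Hole 3−Hole 1: −136a − 131b = 25.
Solving gives a = −0.32327, b = 0.14477.
Gradient magnitude |∇z| = √(a² + b²) = √(0.10450 + 0.02096) = 0.35421.
True dip = arctan(0.35421) = 19.5°, dipping toward ESE (azimuth ≈ 114°).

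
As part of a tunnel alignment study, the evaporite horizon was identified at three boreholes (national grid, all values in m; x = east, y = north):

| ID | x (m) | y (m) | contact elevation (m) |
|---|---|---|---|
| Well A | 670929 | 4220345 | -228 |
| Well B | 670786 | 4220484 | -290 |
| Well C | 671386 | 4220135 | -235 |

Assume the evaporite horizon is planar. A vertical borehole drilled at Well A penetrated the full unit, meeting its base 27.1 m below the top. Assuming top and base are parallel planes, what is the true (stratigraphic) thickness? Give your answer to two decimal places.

Let the plane be z = a·x + b·y + c.
Well B−Well A: −143a + 139b = −62;  Well C−Well A: 457a − 210b = −7.
Solving gives a = −0.41779, b = −0.87585.
|∇z| = √(a²+b²) = 0.97040, so dip δ = arctan(0.97040) = 44.14°.
True thickness = vertical thickness × cos δ = 27.1 × cos 44.14° = 19.45 m.

19.45 m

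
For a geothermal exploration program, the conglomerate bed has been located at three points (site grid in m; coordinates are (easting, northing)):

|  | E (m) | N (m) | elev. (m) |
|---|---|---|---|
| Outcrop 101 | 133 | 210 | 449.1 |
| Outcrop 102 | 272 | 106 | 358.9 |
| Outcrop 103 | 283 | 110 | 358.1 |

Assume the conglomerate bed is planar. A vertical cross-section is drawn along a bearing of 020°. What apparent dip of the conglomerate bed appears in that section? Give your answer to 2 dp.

Let the plane be z = a·E + b·N + c.
Outcrop 102−Outcrop 101: 139a − 104b = −90.2;  Outcrop 103−Outcrop 101: 150a − 100b = −91.
Solving gives a = −0.26118, b = 0.51824.
Unit vector along 020° is (sin 20°, cos 20°) = (0.3420, 0.9397).
Slope in that direction = a·(0.3420) + b·(0.9397) = 0.39765.
Apparent dip = arctan|0.39765| = 21.69° (true dip is 30.1°, so apparent ≤ true as expected).

21.69°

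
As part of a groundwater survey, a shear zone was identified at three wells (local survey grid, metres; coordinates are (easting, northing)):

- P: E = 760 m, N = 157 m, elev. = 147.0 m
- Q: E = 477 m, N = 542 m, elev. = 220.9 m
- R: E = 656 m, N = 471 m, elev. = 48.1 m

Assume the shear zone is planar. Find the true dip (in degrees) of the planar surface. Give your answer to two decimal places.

Two edge vectors: P→Q = (-283, 385, 73.9), P→R = (-104, 314, -98.9).
Normal n = (P→Q) × (P→R) = (-61281.1, -35674.3, -48822).
So ∂z/∂E = −n_x/n_z = −1.25519 and ∂z/∂N = −n_y/n_z = −0.73070.
Gradient magnitude |∇z| = √(a² + b²) = √(1.57551 + 0.53392) = 1.45239.
True dip = arctan(1.45239) = 55.45°, dipping toward ENE (azimuth ≈ 060°).

55.45°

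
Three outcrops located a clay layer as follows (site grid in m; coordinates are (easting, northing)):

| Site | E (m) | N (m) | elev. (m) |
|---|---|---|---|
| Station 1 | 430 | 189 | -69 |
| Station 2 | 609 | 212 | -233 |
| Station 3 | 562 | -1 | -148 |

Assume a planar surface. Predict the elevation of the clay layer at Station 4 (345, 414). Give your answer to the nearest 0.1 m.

Two edge vectors: Station 1→Station 2 = (179, 23, -164), Station 1→Station 3 = (132, -190, -79).
Normal n = (Station 1→Station 2) × (Station 1→Station 3) = (-32977, -7507, -37046).
So ∂z/∂E = −n_x/n_z = −0.89016 and ∂z/∂N = −n_y/n_z = −0.20264.
Intercept c from Station 1: -69 + 382.77 + 38.30 = 352.07.
At (345, 414): z = −307.1 − 83.9 + 352.07 = -38.9 m.

-38.9 m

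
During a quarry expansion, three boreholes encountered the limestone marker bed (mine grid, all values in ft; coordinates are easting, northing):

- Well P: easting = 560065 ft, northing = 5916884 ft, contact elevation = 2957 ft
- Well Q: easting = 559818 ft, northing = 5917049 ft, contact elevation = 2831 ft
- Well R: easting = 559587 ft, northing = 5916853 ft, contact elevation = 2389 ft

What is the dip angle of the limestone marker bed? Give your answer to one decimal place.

55.6°

Two edge vectors: Well P→Well Q = (-247, 165, -126), Well P→Well R = (-478, -31, -568).
Normal n = (Well P→Well Q) × (Well P→Well R) = (-97626, -80068, 86527).
So ∂z/∂easting = −n_x/n_z = 1.12827 and ∂z/∂northing = −n_y/n_z = 0.92535.
Gradient magnitude |∇z| = √(a² + b²) = √(1.27300 + 0.85628) = 1.45920.
True dip = arctan(1.45920) = 55.6°, dipping toward SW (azimuth ≈ 231°).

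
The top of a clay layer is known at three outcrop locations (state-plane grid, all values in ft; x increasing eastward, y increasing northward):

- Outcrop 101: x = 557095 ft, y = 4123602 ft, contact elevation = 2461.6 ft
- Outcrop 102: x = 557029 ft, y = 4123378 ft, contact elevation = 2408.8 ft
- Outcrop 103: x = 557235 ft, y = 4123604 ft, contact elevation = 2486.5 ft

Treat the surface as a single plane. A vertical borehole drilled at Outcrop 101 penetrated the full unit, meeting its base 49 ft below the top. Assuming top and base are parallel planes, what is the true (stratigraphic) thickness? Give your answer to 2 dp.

Let the plane be z = a·x + b·y + c.
Outcrop 102−Outcrop 101: −66a − 224b = −52.8;  Outcrop 103−Outcrop 101: 140a + 2b = 24.9.
Solving gives a = 0.17523, b = 0.18408.
|∇z| = √(a²+b²) = 0.25415, so dip δ = arctan(0.25415) = 14.26°.
True thickness = vertical thickness × cos δ = 49 × cos 14.26° = 47.49 ft.

47.49 ft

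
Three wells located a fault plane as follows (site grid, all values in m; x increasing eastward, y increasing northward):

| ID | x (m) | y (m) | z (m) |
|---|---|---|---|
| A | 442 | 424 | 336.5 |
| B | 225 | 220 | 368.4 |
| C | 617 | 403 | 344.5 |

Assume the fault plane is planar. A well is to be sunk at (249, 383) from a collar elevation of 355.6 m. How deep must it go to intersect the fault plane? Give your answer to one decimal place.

Let the plane be z = a·x + b·y + c.
B−A: −217a − 204b = 31.9;  C−A: 175a − 21b = 8.
Solving gives a = 0.02390, b = −0.18179.
Then c = 336.5 − a·442 − b·424 = 403.02.
At (249, 383): z_contact = 5.95 − 69.63 + 403.02 = 339.34 m.
Depth below ground = 355.6 − 339.34 = 16.3 m.

16.3 m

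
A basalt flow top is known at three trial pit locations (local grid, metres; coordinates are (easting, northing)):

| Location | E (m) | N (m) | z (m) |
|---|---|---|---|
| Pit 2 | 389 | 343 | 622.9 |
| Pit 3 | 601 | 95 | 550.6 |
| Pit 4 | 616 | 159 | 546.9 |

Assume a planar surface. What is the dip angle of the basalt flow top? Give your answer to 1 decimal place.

Two edge vectors: Pit 2→Pit 3 = (212, -248, -72.3), Pit 2→Pit 4 = (227, -184, -76).
Normal n = (Pit 2→Pit 3) × (Pit 2→Pit 4) = (5544.8, -300.1, 17288).
So ∂z/∂E = −n_x/n_z = −0.32073 and ∂z/∂N = −n_y/n_z = 0.01736.
Gradient magnitude |∇z| = √(a² + b²) = √(0.10287 + 0.00030) = 0.32120.
True dip = arctan(0.32120) = 17.8°, dipping toward E (azimuth ≈ 093°).

17.8°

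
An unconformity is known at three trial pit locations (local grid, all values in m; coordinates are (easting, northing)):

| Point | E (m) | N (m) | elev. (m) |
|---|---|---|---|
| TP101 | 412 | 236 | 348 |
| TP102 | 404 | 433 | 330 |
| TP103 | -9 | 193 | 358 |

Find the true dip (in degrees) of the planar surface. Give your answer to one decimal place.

Let the plane be z = a·E + b·N + c.
TP102−TP101: −8a + 197b = −18;  TP103−TP101: −421a − 43b = 10.
Solving gives a = −0.01436, b = −0.09195.
Gradient magnitude |∇z| = √(a² + b²) = √(0.00021 + 0.00846) = 0.09307.
True dip = arctan(0.09307) = 5.3°, dipping toward N (azimuth ≈ 009°).

5.3°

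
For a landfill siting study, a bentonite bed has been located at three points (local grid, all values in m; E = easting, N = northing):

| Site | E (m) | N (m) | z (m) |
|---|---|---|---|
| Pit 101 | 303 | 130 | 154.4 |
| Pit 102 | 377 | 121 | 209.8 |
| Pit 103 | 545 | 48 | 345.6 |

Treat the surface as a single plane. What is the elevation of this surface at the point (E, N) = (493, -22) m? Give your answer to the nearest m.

Let the plane be z = a·E + b·N + c.
Pit 102−Pit 101: 74a − 9b = 55.4;  Pit 103−Pit 101: 242a − 82b = 191.2.
Solving gives a = 0.72545, b = −0.19075.
Then c = 154.4 − a·303 − b·130 = −40.61.
At (493, -22): z = 357.6 + 4.2 − 40.61 = 321.2 m.

321 m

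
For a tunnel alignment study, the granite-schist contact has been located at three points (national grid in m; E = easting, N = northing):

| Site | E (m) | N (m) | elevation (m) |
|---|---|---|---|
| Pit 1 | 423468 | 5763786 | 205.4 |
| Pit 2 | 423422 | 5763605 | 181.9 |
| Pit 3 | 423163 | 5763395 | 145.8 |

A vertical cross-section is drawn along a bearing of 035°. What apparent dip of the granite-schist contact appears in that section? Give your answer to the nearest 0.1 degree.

7.0°

Two edge vectors: Pit 1→Pit 2 = (-46, -181, -23.5), Pit 1→Pit 3 = (-305, -391, -59.6).
Normal n = (Pit 1→Pit 2) × (Pit 1→Pit 3) = (1599.1, 4425.9, -37219).
So ∂z/∂E = −n_x/n_z = 0.04296 and ∂z/∂N = −n_y/n_z = 0.11892.
Unit vector along 035° is (sin 35°, cos 35°) = (0.5736, 0.8192).
Slope in that direction = a·(0.5736) + b·(0.8192) = 0.12205.
Apparent dip = arctan|0.12205| = 7.0° (true dip is 7.2°, so apparent ≤ true as expected).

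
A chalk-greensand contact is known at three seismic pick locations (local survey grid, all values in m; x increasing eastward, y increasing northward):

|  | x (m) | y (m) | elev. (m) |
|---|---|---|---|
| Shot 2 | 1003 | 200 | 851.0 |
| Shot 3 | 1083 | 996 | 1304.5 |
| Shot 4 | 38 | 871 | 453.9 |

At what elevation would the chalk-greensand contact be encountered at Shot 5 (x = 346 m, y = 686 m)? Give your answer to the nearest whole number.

Let the plane be z = a·x + b·y + c.
Shot 3−Shot 2: 80a + 796b = 453.5;  Shot 4−Shot 2: −965a + 671b = −397.1.
Solving gives a = 0.75490, b = 0.49385.
Then c = 851 − a·1003 − b·200 = −4.93.
At (346, 686): z = 261.2 + 338.8 − 4.93 = 595.0 m.

595 m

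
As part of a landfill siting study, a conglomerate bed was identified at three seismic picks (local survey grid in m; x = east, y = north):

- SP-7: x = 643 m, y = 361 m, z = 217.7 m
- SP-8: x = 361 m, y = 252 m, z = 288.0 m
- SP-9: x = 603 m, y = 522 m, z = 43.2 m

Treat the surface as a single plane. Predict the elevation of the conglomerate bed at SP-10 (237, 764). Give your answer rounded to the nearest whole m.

Let the plane be z = a·x + b·y + c.
SP-8−SP-7: −282a − 109b = 70.3;  SP-9−SP-7: −40a + 161b = −174.5.
Solving gives a = 0.15478, b = −1.04540.
Then c = 217.7 − a·643 − b·361 = 495.56.
At (237, 764): z = 36.7 − 798.7 + 495.56 = -266.4 m.

-266 m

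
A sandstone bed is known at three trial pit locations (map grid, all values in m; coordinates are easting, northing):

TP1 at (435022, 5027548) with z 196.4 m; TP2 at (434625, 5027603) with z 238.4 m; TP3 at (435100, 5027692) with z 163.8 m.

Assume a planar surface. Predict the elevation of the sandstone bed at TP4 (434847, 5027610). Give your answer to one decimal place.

209.0 m

Let the plane be z = a·easting + b·northing + c.
TP2−TP1: −397a + 55b = 42;  TP3−TP1: 78a + 144b = −32.6.
Solving gives a = −0.127583065, b = −0.157281395.
Then c = 196.4 − a·435022 − b·5027548 = 846437.61.
At (434847, 5027610): z = −55479.1 − 790749.5 + 846437.61 = 209.0 m.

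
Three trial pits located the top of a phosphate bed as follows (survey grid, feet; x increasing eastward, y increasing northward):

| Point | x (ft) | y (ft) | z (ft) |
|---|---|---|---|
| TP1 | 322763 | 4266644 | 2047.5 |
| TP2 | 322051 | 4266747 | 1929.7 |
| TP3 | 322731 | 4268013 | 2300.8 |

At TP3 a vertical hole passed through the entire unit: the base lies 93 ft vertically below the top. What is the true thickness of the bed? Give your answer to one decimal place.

89.8 ft

Two edge vectors: TP1→TP2 = (-712, 103, -117.8), TP1→TP3 = (-32, 1369, 253.3).
Normal n = (TP1→TP2) × (TP1→TP3) = (187358.1, 184119.2, -971432).
So ∂z/∂x = −n_x/n_z = 0.19287 and ∂z/∂y = −n_y/n_z = 0.18953.
|∇z| = √(a²+b²) = 0.27041, so dip δ = arctan(0.27041) = 15.13°.
True thickness = vertical thickness × cos δ = 93 × cos 15.13° = 89.8 ft.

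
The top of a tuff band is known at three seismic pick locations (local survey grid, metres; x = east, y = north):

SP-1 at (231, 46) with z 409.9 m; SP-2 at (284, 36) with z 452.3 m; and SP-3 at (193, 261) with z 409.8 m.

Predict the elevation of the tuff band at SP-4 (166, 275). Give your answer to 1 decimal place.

389.5 m

Let the plane be z = a·x + b·y + c.
SP-2−SP-1: 53a − 10b = 42.4;  SP-3−SP-1: −38a + 215b = −0.1.
Solving gives a = 0.82751, b = 0.14579.
Then c = 409.9 − a·231 − b·46 = 212.04.
At (166, 275): z = 137.4 + 40.1 + 212.04 = 389.5 m.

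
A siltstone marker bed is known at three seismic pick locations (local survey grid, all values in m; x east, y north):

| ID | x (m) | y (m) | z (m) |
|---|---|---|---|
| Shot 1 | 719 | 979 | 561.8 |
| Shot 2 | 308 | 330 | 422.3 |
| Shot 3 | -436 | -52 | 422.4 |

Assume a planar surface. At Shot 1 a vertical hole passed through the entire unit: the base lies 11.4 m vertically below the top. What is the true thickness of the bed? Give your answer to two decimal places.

Let the plane be z = a·x + b·y + c.
Shot 2−Shot 1: −411a − 649b = −139.5;  Shot 3−Shot 1: −1155a − 1031b = −139.4.
Solving gives a = −0.16374, b = 0.31864.
|∇z| = √(a²+b²) = 0.35824, so dip δ = arctan(0.35824) = 19.71°.
True thickness = vertical thickness × cos δ = 11.4 × cos 19.71° = 10.73 m.

10.73 m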